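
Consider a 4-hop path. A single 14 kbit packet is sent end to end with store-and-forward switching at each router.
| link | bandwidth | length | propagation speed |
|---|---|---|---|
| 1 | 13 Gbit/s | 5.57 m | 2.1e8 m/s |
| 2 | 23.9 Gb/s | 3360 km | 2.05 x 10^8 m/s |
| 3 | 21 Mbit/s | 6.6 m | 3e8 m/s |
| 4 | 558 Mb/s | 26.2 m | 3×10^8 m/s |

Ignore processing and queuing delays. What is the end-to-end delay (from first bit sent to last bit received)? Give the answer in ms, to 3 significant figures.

L = 14000 bits.
Transmission delays (L/R per hop): 0.00107692, 0.000585774, 0.666667, 0.0250896 ms; sum = 0.693419 ms.
Propagation delays (d/s per hop): 2.65238e-05, 16.3902, 2.2e-05, 8.73333e-05 ms; sum = 16.3904 ms.
End-to-end = 17.1 ms.

17.1 ms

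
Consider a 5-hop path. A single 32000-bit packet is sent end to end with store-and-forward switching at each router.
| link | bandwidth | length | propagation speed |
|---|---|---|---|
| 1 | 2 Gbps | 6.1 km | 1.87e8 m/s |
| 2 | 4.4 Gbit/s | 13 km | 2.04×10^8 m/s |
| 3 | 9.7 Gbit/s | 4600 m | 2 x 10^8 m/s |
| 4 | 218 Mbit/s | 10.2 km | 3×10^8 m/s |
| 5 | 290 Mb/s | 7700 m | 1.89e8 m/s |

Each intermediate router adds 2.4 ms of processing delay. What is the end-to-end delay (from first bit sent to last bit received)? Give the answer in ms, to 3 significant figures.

10.1 ms

Transmission delays (L/R per hop): 0.016, 0.00727273, 0.00329897, 0.146789, 0.110345 ms; sum = 0.283706 ms.
Propagation delays (d/s per hop): 0.0326203, 0.0637255, 0.023, 0.034, 0.0407407 ms; sum = 0.194087 ms.
Processing at 4 router(s): 4 × 2.4 ms = 9.6 ms.
End-to-end = 10.1 ms.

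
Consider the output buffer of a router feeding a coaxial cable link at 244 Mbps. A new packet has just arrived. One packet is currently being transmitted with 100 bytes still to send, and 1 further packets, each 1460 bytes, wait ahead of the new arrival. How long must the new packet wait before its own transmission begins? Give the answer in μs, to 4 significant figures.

51.15 μs

Each queued packet: L/R = 11680/244000000 = 47.8689 μs.
1 queued → 47.8689 μs.
Plus remaining 800 bits of current packet: 3.27869 μs.
Queuing delay = 51.15 μs.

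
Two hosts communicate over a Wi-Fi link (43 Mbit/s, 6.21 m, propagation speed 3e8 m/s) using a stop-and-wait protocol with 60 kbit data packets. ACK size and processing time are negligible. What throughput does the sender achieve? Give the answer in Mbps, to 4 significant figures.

t_tx = L/R = 60000/43000000 = 0.00139535 s.
t_prop = 6.21/300000000 = 2.07e-08 s; RTT = 4.14e-08 s.
Cycle = t_tx + RTT = 0.00139539 s.
Throughput = L / cycle = 60000 / 0.00139539 = 43.00 Mbps.

43.00 Mbps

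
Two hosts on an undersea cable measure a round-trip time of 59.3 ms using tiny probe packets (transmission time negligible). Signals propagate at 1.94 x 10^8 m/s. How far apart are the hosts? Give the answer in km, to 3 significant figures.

5750 km

One-way propagation = RTT/2 = 29.65 ms.
d = s × t = 194000000 × 0.02965 = 5750 km.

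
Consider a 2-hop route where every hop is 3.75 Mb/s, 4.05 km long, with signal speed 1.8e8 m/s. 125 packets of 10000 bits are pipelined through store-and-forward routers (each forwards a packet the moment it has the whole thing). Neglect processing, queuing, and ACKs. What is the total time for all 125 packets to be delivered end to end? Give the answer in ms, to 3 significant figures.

Per-hop transmission t_tx = L/R = 10000/3750000 = 2.66667 ms.
Per-hop propagation t_prop = 4050/180000000 = 0.0225 ms.
Pipeline fill: first packet needs 2·t_tx to clear all hops; remaining 124 packets each add one t_tx.
Total = (2+125-1)·t_tx + 2·t_prop = 126·2.66667 + 2·0.0225 = 336 ms.

336 ms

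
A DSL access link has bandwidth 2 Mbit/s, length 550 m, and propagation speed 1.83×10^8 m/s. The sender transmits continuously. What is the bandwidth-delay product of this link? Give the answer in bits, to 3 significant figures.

Propagation delay = 550 / 183000000 = 3.00546e-06 s.
BDP = R × t_prop = 2000000 × 3.00546e-06 = 6.01093 bits.

6.01 bits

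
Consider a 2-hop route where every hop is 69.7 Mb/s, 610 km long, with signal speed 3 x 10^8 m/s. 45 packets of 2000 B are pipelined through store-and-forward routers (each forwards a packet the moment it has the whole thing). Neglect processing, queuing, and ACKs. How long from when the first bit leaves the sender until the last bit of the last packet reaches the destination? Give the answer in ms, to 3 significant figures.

14.6 ms

Per-hop transmission t_tx = L/R = 16000/69700000 = 0.229555 ms.
Per-hop propagation t_prop = 610000/300000000 = 2.03333 ms.
Pipeline fill: first packet needs 2·t_tx to clear all hops; remaining 44 packets each add one t_tx.
Total = (2+45-1)·t_tx + 2·t_prop = 46·0.229555 + 2·2.03333 = 14.6 ms.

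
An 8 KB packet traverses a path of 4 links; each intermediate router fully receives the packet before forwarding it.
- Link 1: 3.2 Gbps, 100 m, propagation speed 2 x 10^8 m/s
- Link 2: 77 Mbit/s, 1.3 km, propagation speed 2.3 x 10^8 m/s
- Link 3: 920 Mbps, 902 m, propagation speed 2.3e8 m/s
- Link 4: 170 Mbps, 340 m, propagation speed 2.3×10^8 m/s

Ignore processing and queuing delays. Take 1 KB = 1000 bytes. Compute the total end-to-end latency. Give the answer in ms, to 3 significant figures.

1.31 ms

L = 64000 bits.
Transmission delays (L/R per hop): 0.02, 0.831169, 0.0695652, 0.376471 ms; sum = 1.2972 ms.
Propagation delays (d/s per hop): 0.0005, 0.00565217, 0.00392174, 0.00147826 ms; sum = 0.0115522 ms.
End-to-end = 1.31 ms.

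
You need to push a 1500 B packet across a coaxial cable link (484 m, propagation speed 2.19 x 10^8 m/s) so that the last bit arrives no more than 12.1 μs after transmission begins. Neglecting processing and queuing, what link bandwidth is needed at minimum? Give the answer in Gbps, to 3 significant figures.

L = 12000 bits.
Propagation delay = 484 / 219000000 = 2.21005 μs.
Transmission budget = 12.1 − 2.21005 = 9.88995 μs.
R ≥ L / t_tx = 12000 bits / 9.88995e-06 s = 1.21 Gbps.

1.21 Gbps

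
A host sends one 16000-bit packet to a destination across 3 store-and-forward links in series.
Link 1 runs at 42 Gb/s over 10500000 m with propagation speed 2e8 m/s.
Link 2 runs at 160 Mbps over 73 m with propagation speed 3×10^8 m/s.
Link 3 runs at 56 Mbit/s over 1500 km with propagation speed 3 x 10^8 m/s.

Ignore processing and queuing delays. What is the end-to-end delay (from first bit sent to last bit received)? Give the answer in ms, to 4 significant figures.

Transmission delays (L/R per hop): 0.000380952, 0.1, 0.285714 ms; sum = 0.386095 ms.
Propagation delays (d/s per hop): 52.5, 0.000243333, 5 ms; sum = 57.5002 ms.
End-to-end = 57.89 ms.

57.89 ms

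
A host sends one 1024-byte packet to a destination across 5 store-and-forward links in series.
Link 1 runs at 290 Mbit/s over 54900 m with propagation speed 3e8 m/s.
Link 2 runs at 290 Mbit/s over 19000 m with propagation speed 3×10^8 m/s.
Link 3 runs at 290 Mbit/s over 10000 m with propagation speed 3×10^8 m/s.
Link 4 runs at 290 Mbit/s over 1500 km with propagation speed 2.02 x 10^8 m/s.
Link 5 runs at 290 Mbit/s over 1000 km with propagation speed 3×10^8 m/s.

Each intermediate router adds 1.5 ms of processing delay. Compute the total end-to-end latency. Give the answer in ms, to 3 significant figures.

L = 1024 × 8 = 8192 bits.
Transmission delay per hop = L/R = 8192/290000000 = 0.0282483 ms; 5 hops → 0.141241 ms.
Propagation delays (d/s per hop): 0.183, 0.0633333, 0.0333333, 7.42574, 3.33333 ms; sum = 11.0387 ms.
Processing at 4 router(s): 4 × 1.5 ms = 6 ms.
End-to-end = 17.2 ms.

17.2 ms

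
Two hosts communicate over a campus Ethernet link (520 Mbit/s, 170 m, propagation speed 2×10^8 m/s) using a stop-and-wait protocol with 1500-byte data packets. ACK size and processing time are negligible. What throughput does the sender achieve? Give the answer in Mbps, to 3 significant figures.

t_tx = L/R = 12000/520000000 = 2.30769e-05 s.
t_prop = 170/200000000 = 8.5e-07 s; RTT = 1.7e-06 s.
Cycle = t_tx + RTT = 2.47769e-05 s.
Throughput = L / cycle = 12000 / 2.47769e-05 = 484 Mbps.

484 Mbps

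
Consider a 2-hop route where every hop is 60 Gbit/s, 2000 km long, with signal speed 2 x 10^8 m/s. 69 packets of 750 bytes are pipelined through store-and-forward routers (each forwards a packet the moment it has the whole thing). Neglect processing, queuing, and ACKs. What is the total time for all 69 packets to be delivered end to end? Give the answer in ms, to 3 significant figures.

Per-hop transmission t_tx = L/R = 6000/60000000000 = 0.0001 ms.
Per-hop propagation t_prop = 2000000/200000000 = 10 ms.
Pipeline fill: first packet needs 2·t_tx to clear all hops; remaining 68 packets each add one t_tx.
Total = (2+69-1)·t_tx + 2·t_prop = 70·0.0001 + 2·10 = 20.0 ms.

20.0 ms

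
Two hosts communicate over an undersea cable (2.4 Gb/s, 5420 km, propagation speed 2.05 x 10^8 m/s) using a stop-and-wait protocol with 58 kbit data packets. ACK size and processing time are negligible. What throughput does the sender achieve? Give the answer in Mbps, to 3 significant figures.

1.10 Mbps

t_tx = L/R = 58000/2400000000 = 2.41667e-05 s.
t_prop = 5420000/2.05e+08 = 0.026439 s; RTT = 0.052878 s.
Cycle = t_tx + RTT = 0.0529022 s.
Throughput = L / cycle = 58000 / 0.0529022 = 1.10 Mbps.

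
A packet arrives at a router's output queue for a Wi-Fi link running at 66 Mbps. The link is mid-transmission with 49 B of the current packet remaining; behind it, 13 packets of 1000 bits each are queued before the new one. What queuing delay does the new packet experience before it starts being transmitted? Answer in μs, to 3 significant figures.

Each queued packet: L/R = 1000/66000000 = 15.1515 μs.
13 queued → 196.97 μs.
Plus remaining 392 bits of current packet: 5.93939 μs.
Queuing delay = 203 μs.

203 μs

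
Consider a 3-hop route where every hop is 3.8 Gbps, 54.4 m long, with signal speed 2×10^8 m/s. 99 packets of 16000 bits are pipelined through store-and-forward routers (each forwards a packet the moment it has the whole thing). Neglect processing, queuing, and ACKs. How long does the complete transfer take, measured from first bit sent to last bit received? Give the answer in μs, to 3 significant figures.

Per-hop transmission t_tx = L/R = 16000/3800000000 = 4.21053 μs.
Per-hop propagation t_prop = 54.4/200000000 = 0.272 μs.
Pipeline fill: first packet needs 3·t_tx to clear all hops; remaining 98 packets each add one t_tx.
Total = (3+99-1)·t_tx + 3·t_prop = 101·4.21053 + 3·0.272 = 426 μs.

426 μs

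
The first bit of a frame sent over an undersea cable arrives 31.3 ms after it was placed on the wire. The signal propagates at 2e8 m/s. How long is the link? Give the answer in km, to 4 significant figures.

6260 km

d = s × t_prop = 200000000 × 0.0313 = 6260 km.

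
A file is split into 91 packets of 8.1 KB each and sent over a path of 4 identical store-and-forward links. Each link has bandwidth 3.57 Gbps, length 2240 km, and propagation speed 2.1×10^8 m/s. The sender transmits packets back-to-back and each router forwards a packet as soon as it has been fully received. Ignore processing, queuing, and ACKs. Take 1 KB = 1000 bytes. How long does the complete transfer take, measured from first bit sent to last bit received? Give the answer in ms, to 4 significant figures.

44.37 ms

Per-hop transmission t_tx = L/R = 64800/3570000000 = 0.0181513 ms.
Per-hop propagation t_prop = 2240000/210000000 = 10.6667 ms.
Pipeline fill: first packet needs 4·t_tx to clear all hops; remaining 90 packets each add one t_tx.
Total = (4+91-1)·t_tx + 4·t_prop = 94·0.0181513 + 4·10.6667 = 44.37 ms.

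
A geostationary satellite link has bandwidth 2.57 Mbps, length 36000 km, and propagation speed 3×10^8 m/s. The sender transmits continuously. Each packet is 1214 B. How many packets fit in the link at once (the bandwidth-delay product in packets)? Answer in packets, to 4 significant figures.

31.75 packets

Propagation delay = 36000000 / 300000000 = 0.12 s.
BDP = R × t_prop = 2570000 × 0.12 = 308400 bits.
In packets of 9712 bits: 31.75 packets.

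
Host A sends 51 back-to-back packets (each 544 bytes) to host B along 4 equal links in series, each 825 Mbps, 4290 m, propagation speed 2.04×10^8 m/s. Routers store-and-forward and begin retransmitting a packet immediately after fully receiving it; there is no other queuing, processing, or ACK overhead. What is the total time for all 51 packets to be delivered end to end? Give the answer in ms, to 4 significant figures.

Per-hop transmission t_tx = L/R = 4352/825000000 = 0.00527515 ms.
Per-hop propagation t_prop = 4290/204000000 = 0.0210294 ms.
Pipeline fill: first packet needs 4·t_tx to clear all hops; remaining 50 packets each add one t_tx.
Total = (4+51-1)·t_tx + 4·t_prop = 54·0.00527515 + 4·0.0210294 = 0.3690 ms.

0.3690 ms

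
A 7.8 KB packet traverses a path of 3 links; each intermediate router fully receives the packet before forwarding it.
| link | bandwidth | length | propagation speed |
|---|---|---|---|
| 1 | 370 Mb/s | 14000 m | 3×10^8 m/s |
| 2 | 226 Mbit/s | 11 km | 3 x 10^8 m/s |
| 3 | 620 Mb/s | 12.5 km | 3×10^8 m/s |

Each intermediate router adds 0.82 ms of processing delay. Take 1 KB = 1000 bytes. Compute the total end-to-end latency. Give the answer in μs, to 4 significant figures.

2310 μs

L = 62400 bits.
Transmission delays (L/R per hop): 168.649, 276.106, 100.645 μs; sum = 545.4 μs.
Propagation delays (d/s per hop): 46.6667, 36.6667, 41.6667 μs; sum = 125 μs.
Processing at 2 router(s): 2 × 0.82 ms = 1640 μs.
End-to-end = 2310 μs.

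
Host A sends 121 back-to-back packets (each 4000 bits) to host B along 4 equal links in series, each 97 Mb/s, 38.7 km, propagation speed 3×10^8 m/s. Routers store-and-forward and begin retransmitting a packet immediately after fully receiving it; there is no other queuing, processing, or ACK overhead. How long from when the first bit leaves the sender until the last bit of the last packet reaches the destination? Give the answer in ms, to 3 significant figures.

5.63 ms

Per-hop transmission t_tx = L/R = 4000/97000000 = 0.0412371 ms.
Per-hop propagation t_prop = 38700/300000000 = 0.129 ms.
Pipeline fill: first packet needs 4·t_tx to clear all hops; remaining 120 packets each add one t_tx.
Total = (4+121-1)·t_tx + 4·t_prop = 124·0.0412371 + 4·0.129 = 5.63 ms.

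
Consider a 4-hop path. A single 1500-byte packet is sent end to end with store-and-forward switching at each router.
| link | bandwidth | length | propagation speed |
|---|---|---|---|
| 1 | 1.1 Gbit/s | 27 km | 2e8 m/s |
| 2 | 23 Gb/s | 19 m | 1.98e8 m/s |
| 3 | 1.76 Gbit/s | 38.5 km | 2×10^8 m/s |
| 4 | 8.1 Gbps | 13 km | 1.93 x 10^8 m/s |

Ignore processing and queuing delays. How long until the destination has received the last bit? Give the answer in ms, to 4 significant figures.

0.4147 ms

L = 1500 × 8 = 12000 bits.
Transmission delays (L/R per hop): 0.0109091, 0.000521739, 0.00681818, 0.00148148 ms; sum = 0.0197305 ms.
Propagation delays (d/s per hop): 0.135, 9.59596e-05, 0.1925, 0.0673575 ms; sum = 0.394953 ms.
End-to-end = 0.4147 ms.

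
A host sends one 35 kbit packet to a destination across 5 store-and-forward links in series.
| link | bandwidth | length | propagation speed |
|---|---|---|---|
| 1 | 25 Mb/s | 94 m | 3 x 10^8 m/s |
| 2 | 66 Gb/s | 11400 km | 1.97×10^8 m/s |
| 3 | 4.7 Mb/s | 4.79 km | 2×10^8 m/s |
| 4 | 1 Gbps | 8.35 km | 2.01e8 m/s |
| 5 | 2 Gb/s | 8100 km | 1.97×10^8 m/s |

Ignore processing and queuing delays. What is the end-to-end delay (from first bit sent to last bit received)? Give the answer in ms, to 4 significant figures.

108.0 ms

L = 35000 bits.
Transmission delays (L/R per hop): 1.4, 0.000530303, 7.44681, 0.035, 0.0175 ms; sum = 8.89984 ms.
Propagation delays (d/s per hop): 0.000313333, 57.868, 0.02395, 0.0415423, 41.1168 ms; sum = 99.0506 ms.
End-to-end = 108.0 ms.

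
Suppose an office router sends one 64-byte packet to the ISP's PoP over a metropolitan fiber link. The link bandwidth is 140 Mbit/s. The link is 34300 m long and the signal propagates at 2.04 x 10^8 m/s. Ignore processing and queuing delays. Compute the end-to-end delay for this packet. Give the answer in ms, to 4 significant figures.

0.1718 ms

L = 64 × 8 = 512 bits.
Transmission delay = L/R = 512 / 140000000 = 0.00365714 ms.
Propagation delay = d/s = 34300 m / 204000000 m/s = 0.168137 ms.
Total = 0.1718 ms.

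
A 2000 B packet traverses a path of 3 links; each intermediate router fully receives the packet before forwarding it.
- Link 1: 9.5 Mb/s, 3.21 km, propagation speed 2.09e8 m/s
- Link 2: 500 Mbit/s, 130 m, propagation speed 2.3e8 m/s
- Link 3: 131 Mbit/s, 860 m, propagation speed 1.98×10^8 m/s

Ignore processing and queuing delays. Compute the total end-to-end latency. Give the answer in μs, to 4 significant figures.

L = 2000 × 8 = 16000 bits.
Transmission delays (L/R per hop): 1684.21, 32, 122.137 μs; sum = 1838.35 μs.
Propagation delays (d/s per hop): 15.3589, 0.565217, 4.34343 μs; sum = 20.2675 μs.
End-to-end = 1859 μs.

1859 μs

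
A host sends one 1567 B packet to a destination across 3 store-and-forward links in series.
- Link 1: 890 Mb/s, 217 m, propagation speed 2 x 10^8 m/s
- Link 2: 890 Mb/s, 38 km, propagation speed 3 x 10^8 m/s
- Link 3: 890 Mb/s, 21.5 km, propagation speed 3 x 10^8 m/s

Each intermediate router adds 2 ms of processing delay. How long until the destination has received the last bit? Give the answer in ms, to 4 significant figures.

L = 1567 × 8 = 12536 bits.
Transmission delay per hop = L/R = 12536/890000000 = 0.0140854 ms; 3 hops → 0.0422562 ms.
Propagation delays (d/s per hop): 0.001085, 0.126667, 0.0716667 ms; sum = 0.199418 ms.
Processing at 2 router(s): 2 × 2 ms = 4 ms.
End-to-end = 4.242 ms.

4.242 ms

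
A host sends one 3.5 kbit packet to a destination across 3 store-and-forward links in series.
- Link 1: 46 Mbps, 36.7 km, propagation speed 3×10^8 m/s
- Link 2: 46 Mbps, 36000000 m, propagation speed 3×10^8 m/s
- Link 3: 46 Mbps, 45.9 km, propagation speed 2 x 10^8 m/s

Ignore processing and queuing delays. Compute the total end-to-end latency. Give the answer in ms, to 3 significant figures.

L = 3500 bits.
Transmission delay per hop = L/R = 3500/46000000 = 0.076087 ms; 3 hops → 0.228261 ms.
Propagation delays (d/s per hop): 0.122333, 120, 0.2295 ms; sum = 120.352 ms.
End-to-end = 121 ms.

121 ms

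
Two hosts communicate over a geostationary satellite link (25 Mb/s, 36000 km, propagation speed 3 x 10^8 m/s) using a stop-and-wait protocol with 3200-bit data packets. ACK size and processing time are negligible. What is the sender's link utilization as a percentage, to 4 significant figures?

0.05330 %

t_tx = L/R = 3200/25000000 = 0.000128 s.
t_prop = 36000000/300000000 = 0.12 s; RTT = 0.24 s.
Cycle = t_tx + RTT = 0.240128 s.
Utilization = t_tx / cycle = 0.000128/0.240128 = 0.05330 %.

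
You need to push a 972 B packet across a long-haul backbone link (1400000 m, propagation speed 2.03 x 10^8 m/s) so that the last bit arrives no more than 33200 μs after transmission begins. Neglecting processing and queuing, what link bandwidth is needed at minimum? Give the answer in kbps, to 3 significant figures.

296 kbps

L = 7776 bits.
Propagation delay = 1400000 / 2.03e+08 = 6896.55 μs.
Transmission budget = 33200 − 6896.55 = 26303.4 μs.
R ≥ L / t_tx = 7776 bits / 0.0263034 s = 296 kbps.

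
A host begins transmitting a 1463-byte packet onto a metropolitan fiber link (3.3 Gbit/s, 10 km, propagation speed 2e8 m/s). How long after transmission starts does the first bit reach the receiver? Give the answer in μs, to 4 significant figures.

50.00 μs

First bit experiences only propagation delay: d/s = 10000/200000000 = 50.00 μs.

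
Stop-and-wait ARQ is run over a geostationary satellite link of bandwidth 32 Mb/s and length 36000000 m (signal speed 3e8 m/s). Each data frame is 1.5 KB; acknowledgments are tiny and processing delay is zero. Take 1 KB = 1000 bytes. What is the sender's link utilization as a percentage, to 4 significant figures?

t_tx = L/R = 12000/32000000 = 0.000375 s.
t_prop = 36000000/300000000 = 0.12 s; RTT = 0.24 s.
Cycle = t_tx + RTT = 0.240375 s.
Utilization = t_tx / cycle = 0.000375/0.240375 = 0.1560 %.

0.1560 %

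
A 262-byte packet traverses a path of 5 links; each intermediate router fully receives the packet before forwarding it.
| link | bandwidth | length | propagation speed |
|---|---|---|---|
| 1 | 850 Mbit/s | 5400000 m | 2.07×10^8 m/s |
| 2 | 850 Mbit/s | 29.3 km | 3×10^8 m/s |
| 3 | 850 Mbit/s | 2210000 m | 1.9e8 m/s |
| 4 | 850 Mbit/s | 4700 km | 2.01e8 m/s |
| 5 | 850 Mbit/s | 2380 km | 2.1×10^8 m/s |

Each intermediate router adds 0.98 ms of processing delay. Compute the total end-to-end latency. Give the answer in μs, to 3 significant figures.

L = 262 × 8 = 2096 bits.
Transmission delay per hop = L/R = 2096/850000000 = 2.46588 μs; 5 hops → 12.3294 μs.
Propagation delays (d/s per hop): 26087, 97.6667, 11631.6, 23383.1, 11333.3 μs; sum = 72532.6 μs.
Processing at 4 router(s): 4 × 0.98 ms = 3920 μs.
End-to-end = 76500 μs.

76500 μs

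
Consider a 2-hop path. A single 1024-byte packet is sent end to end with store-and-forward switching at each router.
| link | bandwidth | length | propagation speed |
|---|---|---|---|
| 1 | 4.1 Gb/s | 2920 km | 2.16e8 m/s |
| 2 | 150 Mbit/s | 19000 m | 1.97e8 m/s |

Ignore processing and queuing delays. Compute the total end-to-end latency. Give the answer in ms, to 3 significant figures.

13.7 ms

L = 1024 × 8 = 8192 bits.
Transmission delays (L/R per hop): 0.00199805, 0.0546133 ms; sum = 0.0566114 ms.
Propagation delays (d/s per hop): 13.5185, 0.0964467 ms; sum = 13.615 ms.
End-to-end = 13.7 ms.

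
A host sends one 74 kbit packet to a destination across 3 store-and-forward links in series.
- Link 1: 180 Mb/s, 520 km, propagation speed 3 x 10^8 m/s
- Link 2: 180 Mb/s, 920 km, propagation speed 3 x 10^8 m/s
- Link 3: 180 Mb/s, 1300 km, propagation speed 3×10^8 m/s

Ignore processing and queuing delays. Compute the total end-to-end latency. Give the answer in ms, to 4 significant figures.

10.37 ms

L = 74000 bits.
Transmission delay per hop = L/R = 74000/180000000 = 0.411111 ms; 3 hops → 1.23333 ms.
Propagation delays (d/s per hop): 1.73333, 3.06667, 4.33333 ms; sum = 9.13333 ms.
End-to-end = 10.37 ms.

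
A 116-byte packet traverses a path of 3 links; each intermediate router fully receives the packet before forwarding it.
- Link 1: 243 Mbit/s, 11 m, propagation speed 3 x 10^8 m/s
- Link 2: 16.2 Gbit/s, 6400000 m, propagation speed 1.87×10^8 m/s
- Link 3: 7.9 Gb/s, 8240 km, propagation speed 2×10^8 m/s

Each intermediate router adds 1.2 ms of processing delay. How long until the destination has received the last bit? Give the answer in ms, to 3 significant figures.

L = 116 × 8 = 928 bits.
Transmission delays (L/R per hop): 0.00381893, 5.7284e-05, 0.000117468 ms; sum = 0.00399368 ms.
Propagation delays (d/s per hop): 3.66667e-05, 34.2246, 41.2 ms; sum = 75.4246 ms.
Processing at 2 router(s): 2 × 1.2 ms = 2.4 ms.
End-to-end = 77.8 ms.

77.8 ms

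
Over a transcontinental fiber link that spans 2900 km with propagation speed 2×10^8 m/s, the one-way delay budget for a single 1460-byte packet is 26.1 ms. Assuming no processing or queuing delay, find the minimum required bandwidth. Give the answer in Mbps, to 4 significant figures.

L = 11680 bits.
Propagation delay = 2900000 / 200000000 = 14.5 ms.
Transmission budget = 26.1 − 14.5 = 11.6 ms.
R ≥ L / t_tx = 11680 bits / 0.0116 s = 1.007 Mbps.

1.007 Mbps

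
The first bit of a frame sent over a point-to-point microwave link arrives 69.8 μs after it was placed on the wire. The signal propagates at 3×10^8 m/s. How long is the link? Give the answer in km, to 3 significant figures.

20.9 km

d = s × t_prop = 300000000 × 6.98e-05 = 20.9 km.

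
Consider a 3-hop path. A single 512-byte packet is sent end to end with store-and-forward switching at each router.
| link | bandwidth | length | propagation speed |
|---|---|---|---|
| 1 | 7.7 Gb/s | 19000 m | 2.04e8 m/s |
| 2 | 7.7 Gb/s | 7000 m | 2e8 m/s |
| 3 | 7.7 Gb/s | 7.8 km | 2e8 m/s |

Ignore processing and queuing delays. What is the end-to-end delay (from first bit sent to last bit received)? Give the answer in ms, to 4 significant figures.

L = 512 × 8 = 4096 bits.
Transmission delay per hop = L/R = 4096/7700000000 = 0.000531948 ms; 3 hops → 0.00159584 ms.
Propagation delays (d/s per hop): 0.0931373, 0.035, 0.039 ms; sum = 0.167137 ms.
End-to-end = 0.1687 ms.

0.1687 ms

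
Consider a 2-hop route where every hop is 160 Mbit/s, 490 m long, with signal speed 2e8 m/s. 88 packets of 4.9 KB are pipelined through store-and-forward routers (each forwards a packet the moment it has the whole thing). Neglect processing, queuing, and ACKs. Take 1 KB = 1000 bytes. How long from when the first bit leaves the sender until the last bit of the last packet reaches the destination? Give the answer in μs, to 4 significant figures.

Per-hop transmission t_tx = L/R = 39200/160000000 = 245 μs.
Per-hop propagation t_prop = 490/200000000 = 2.45 μs.
Pipeline fill: first packet needs 2·t_tx to clear all hops; remaining 87 packets each add one t_tx.
Total = (2+88-1)·t_tx + 2·t_prop = 89·245 + 2·2.45 = 21810 μs.

21810 μs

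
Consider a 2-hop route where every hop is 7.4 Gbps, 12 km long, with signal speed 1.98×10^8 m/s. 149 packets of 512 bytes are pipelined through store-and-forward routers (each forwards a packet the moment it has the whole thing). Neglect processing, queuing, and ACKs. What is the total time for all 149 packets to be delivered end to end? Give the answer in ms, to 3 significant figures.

0.204 ms

Per-hop transmission t_tx = L/R = 4096/7400000000 = 0.000553514 ms.
Per-hop propagation t_prop = 12000/198000000 = 0.0606061 ms.
Pipeline fill: first packet needs 2·t_tx to clear all hops; remaining 148 packets each add one t_tx.
Total = (2+149-1)·t_tx + 2·t_prop = 150·0.000553514 + 2·0.0606061 = 0.204 ms.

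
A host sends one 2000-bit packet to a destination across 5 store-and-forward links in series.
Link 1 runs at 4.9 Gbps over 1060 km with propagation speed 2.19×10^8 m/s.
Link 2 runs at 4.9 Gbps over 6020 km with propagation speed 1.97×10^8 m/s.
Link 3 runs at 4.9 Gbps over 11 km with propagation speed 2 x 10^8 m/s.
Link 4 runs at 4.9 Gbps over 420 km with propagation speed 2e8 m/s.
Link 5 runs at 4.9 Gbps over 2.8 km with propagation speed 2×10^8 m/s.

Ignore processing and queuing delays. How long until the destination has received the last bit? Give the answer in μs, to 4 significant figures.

37570 μs

Transmission delay per hop = L/R = 2000/4900000000 = 0.408163 μs; 5 hops → 2.04082 μs.
Propagation delays (d/s per hop): 4840.18, 30558.4, 55, 2100, 14 μs; sum = 37567.6 μs.
End-to-end = 37570 μs.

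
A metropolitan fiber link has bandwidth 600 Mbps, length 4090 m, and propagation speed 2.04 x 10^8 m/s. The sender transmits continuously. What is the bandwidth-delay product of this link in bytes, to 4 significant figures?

1504 bytes

Propagation delay = 4090 / 204000000 = 2.0049e-05 s.
BDP = R × t_prop = 600000000 × 2.0049e-05 = 12029.4 bits.
In bytes: 12029.4/8 = 1504 bytes.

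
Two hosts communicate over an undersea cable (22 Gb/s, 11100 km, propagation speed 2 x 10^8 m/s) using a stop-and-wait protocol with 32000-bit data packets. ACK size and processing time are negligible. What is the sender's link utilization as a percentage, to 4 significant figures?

0.001310 %

t_tx = L/R = 32000/22000000000 = 1.45455e-06 s.
t_prop = 11100000/200000000 = 0.0555 s; RTT = 0.111 s.
Cycle = t_tx + RTT = 0.111001 s.
Utilization = t_tx / cycle = 1.45455e-06/0.111001 = 0.001310 %.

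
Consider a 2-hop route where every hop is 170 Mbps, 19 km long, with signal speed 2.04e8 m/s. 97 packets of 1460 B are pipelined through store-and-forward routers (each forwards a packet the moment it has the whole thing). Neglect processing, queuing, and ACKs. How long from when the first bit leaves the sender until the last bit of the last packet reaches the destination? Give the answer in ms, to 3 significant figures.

6.92 ms

Per-hop transmission t_tx = L/R = 11680/170000000 = 0.0687059 ms.
Per-hop propagation t_prop = 19000/204000000 = 0.0931373 ms.
Pipeline fill: first packet needs 2·t_tx to clear all hops; remaining 96 packets each add one t_tx.
Total = (2+97-1)·t_tx + 2·t_prop = 98·0.0687059 + 2·0.0931373 = 6.92 ms.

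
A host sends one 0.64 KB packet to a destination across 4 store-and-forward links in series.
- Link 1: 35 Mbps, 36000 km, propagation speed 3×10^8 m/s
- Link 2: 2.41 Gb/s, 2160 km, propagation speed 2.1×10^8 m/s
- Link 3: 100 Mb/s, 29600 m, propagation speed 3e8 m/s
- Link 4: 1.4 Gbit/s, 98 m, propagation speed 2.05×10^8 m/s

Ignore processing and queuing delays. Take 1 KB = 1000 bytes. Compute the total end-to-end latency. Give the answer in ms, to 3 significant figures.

L = 5120 bits.
Transmission delays (L/R per hop): 0.146286, 0.00212448, 0.0512, 0.00365714 ms; sum = 0.203267 ms.
Propagation delays (d/s per hop): 120, 10.2857, 0.0986667, 0.000478049 ms; sum = 130.385 ms.
End-to-end = 131 ms.

131 ms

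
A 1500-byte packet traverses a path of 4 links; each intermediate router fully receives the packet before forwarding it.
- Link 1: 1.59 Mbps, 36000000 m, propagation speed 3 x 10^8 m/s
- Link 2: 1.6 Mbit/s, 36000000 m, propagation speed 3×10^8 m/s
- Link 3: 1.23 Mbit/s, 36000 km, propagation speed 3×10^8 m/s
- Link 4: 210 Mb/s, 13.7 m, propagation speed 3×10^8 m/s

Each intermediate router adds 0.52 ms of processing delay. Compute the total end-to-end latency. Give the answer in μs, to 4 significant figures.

L = 1500 × 8 = 12000 bits.
Transmission delays (L/R per hop): 7547.17, 7500, 9756.1, 57.1429 μs; sum = 24860.4 μs.
Propagation delays (d/s per hop): 120000, 120000, 120000, 0.0456667 μs; sum = 360000 μs.
Processing at 3 router(s): 3 × 0.52 ms = 1560 μs.
End-to-end = 386400 μs.

386400 μs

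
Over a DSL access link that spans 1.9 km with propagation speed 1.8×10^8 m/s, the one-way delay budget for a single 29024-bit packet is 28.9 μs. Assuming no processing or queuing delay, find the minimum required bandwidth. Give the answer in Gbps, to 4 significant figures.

1.582 Gbps

Propagation delay = 1900 / 180000000 = 10.5556 μs.
Transmission budget = 28.9 − 10.5556 = 18.3444 μs.
R ≥ L / t_tx = 29024 bits / 1.83444e-05 s = 1.582 Gbps.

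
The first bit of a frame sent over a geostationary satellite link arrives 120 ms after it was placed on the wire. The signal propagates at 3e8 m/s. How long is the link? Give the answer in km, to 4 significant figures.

36000 km

d = s × t_prop = 300000000 × 0.12 = 36000 km.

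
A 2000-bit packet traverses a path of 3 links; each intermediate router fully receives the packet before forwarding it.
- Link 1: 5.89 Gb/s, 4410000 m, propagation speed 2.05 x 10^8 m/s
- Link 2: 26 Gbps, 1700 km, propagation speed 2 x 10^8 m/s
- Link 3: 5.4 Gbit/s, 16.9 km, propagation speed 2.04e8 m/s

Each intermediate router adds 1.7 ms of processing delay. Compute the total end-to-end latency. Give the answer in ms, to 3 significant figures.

Transmission delays (L/R per hop): 0.000339559, 7.69231e-05, 0.00037037 ms; sum = 0.000786852 ms.
Propagation delays (d/s per hop): 21.5122, 8.5, 0.0828431 ms; sum = 30.095 ms.
Processing at 2 router(s): 2 × 1.7 ms = 3.4 ms.
End-to-end = 33.5 ms.

33.5 ms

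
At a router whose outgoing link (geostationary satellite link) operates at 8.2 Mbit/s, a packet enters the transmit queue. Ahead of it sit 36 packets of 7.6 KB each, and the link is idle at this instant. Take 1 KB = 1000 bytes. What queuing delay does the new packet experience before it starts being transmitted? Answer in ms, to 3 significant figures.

267 ms

Each queued packet: L/R = 60800/8.2e+06 = 7.41463 ms.
36 queued → 266.927 ms.
Queuing delay = 267 ms.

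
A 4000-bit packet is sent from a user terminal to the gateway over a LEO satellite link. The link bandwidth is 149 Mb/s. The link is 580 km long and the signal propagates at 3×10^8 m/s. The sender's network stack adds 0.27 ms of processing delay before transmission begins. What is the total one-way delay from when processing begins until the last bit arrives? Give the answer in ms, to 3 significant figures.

Transmission delay = L/R = 4000 / 149000000 = 0.0268456 ms.
Propagation delay = d/s = 580000 m / 300000000 m/s = 1.93333 ms.
Plus processing delay 0.27 ms = 0.27 ms.
Total = 2.23 ms.

2.23 ms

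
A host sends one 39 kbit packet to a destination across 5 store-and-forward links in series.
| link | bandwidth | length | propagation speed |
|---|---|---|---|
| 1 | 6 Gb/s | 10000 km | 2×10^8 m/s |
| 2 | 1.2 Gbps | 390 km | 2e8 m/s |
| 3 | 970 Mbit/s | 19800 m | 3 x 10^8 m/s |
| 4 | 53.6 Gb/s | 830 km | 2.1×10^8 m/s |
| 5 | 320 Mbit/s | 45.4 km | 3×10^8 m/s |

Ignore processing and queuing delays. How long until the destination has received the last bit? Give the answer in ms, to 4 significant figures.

56.32 ms

L = 39000 bits.
Transmission delays (L/R per hop): 0.0065, 0.0325, 0.0402062, 0.000727612, 0.121875 ms; sum = 0.201809 ms.
Propagation delays (d/s per hop): 50, 1.95, 0.066, 3.95238, 0.151333 ms; sum = 56.1197 ms.
End-to-end = 56.32 ms.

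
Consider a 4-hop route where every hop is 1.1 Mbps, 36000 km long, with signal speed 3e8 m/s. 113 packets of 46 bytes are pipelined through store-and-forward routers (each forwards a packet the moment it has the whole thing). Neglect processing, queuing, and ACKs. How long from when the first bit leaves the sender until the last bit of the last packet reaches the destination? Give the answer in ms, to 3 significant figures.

519 ms

Per-hop transmission t_tx = L/R = 368/1100000 = 0.334545 ms.
Per-hop propagation t_prop = 36000000/300000000 = 120 ms.
Pipeline fill: first packet needs 4·t_tx to clear all hops; remaining 112 packets each add one t_tx.
Total = (4+113-1)·t_tx + 4·t_prop = 116·0.334545 + 4·120 = 519 ms.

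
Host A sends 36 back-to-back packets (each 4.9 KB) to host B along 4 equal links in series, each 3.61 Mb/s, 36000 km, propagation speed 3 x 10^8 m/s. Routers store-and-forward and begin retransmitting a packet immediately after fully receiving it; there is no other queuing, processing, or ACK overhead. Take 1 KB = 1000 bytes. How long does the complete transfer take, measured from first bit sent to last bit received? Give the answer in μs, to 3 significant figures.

Per-hop transmission t_tx = L/R = 39200/3610000 = 10858.7 μs.
Per-hop propagation t_prop = 36000000/300000000 = 120000 μs.
Pipeline fill: first packet needs 4·t_tx to clear all hops; remaining 35 packets each add one t_tx.
Total = (4+36-1)·t_tx + 4·t_prop = 39·10858.7 + 4·120000 = 903000 μs.

903000 μs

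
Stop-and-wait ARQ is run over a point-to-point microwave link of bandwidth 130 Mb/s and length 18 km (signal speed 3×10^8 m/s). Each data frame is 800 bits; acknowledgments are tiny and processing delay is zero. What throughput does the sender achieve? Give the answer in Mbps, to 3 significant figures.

t_tx = L/R = 800/130000000 = 6.15385e-06 s.
t_prop = 18000/300000000 = 6e-05 s; RTT = 0.00012 s.
Cycle = t_tx + RTT = 0.000126154 s.
Throughput = L / cycle = 800 / 0.000126154 = 6.34 Mbps.

6.34 Mbps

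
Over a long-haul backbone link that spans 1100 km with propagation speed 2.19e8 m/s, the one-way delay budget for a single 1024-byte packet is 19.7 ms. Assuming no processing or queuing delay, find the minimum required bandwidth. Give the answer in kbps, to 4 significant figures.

L = 8192 bits.
Propagation delay = 1100000 / 219000000 = 5.02283 ms.
Transmission budget = 19.7 − 5.02283 = 14.6772 ms.
R ≥ L / t_tx = 8192 bits / 0.0146772 s = 558.1 kbps.

558.1 kbps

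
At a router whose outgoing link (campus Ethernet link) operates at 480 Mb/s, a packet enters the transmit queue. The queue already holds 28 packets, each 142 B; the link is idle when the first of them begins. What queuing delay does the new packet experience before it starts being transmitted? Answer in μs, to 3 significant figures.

66.3 μs

Each queued packet: L/R = 1136/480000000 = 2.36667 μs.
28 queued → 66.2667 μs.
Queuing delay = 66.3 μs.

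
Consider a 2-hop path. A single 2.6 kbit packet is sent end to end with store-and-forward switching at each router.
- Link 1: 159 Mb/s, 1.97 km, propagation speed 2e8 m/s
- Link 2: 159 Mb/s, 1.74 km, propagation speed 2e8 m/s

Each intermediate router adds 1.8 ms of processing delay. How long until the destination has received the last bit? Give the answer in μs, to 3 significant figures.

1850 μs

L = 2600 bits.
Transmission delay per hop = L/R = 2600/159000000 = 16.3522 μs; 2 hops → 32.7044 μs.
Propagation delays (d/s per hop): 9.85, 8.7 μs; sum = 18.55 μs.
Processing at 1 router(s): 1 × 1.8 ms = 1800 μs.
End-to-end = 1850 μs.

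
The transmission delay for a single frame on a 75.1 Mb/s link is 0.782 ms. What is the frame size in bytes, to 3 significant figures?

7340 bytes

L = R × t_tx = 75100000 b/s × 0.000782 s = 58728.2 bits.
In bytes: 58728.2 / 8 = 7340 bytes.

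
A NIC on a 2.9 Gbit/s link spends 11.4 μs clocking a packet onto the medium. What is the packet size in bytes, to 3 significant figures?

4130 bytes

L = R × t_tx = 2900000000 b/s × 1.14e-05 s = 33060 bits.
In bytes: 33060 / 8 = 4130 bytes.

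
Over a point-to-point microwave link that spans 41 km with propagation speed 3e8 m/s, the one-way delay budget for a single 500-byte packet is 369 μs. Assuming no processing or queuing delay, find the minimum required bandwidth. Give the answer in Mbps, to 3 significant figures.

17.2 Mbps

L = 4000 bits.
Propagation delay = 41000 / 300000000 = 136.667 μs.
Transmission budget = 369 − 136.667 = 232.333 μs.
R ≥ L / t_tx = 4000 bits / 0.000232333 s = 17.2 Mbps.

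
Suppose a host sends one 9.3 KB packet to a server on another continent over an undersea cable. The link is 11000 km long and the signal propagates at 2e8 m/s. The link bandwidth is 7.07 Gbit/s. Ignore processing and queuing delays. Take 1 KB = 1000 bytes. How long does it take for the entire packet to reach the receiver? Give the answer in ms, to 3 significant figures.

L = 74400 bits.
Transmission delay = L/R = 74400 / 7070000000 = 0.0105233 ms.
Propagation delay = d/s = 11000000 m / 200000000 m/s = 55 ms.
Total = 55.0 ms.

55.0 ms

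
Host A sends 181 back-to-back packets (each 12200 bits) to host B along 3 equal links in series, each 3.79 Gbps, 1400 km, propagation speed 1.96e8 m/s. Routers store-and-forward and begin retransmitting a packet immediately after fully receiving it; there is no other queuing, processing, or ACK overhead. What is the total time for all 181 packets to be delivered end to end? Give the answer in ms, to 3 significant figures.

22.0 ms

Per-hop transmission t_tx = L/R = 12200/3790000000 = 0.003219 ms.
Per-hop propagation t_prop = 1400000/196000000 = 7.14286 ms.
Pipeline fill: first packet needs 3·t_tx to clear all hops; remaining 180 packets each add one t_tx.
Total = (3+181-1)·t_tx + 3·t_prop = 183·0.003219 + 3·7.14286 = 22.0 ms.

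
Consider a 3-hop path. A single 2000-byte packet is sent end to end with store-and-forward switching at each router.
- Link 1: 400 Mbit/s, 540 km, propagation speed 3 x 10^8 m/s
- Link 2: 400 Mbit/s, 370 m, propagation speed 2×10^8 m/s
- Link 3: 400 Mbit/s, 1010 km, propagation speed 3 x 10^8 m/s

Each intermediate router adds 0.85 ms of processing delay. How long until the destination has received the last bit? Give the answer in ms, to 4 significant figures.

L = 2000 × 8 = 16000 bits.
Transmission delay per hop = L/R = 16000/400000000 = 0.04 ms; 3 hops → 0.12 ms.
Propagation delays (d/s per hop): 1.8, 0.00185, 3.36667 ms; sum = 5.16852 ms.
Processing at 2 router(s): 2 × 0.85 ms = 1.7 ms.
End-to-end = 6.989 ms.

6.989 ms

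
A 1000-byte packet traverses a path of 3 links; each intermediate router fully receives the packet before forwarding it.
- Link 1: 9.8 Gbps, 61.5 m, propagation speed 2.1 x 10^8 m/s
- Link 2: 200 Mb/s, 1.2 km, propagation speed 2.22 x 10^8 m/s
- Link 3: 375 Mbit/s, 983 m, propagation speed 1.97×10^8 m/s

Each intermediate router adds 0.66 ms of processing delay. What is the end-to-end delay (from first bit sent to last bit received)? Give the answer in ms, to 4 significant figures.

1.393 ms

L = 1000 × 8 = 8000 bits.
Transmission delays (L/R per hop): 0.000816327, 0.04, 0.0213333 ms; sum = 0.0621497 ms.
Propagation delays (d/s per hop): 0.000292857, 0.00540541, 0.00498985 ms; sum = 0.0106881 ms.
Processing at 2 router(s): 2 × 0.66 ms = 1.32 ms.
End-to-end = 1.393 ms.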